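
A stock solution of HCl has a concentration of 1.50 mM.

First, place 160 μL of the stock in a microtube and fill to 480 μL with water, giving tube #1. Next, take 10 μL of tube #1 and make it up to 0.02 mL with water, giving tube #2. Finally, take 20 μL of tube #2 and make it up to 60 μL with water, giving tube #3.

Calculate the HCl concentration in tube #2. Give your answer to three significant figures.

Step 1: 160 μL brought to 480 μL → factor 480/160 = 3
Step 2: 10 μL brought to 0.02 mL → factor 20/10 = 2
Dilution factor through tube #2 = 3 × 2 = 6
[tube #2] = 1.50 mM / 6 = 0.250 mM

0.250 mM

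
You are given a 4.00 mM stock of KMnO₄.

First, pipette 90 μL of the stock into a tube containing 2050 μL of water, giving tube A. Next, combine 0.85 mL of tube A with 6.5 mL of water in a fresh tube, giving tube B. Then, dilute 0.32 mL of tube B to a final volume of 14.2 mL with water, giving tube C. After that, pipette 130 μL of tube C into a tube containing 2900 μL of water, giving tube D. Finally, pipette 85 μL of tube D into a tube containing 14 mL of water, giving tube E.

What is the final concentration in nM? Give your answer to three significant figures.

0.114 nM

Step 1: 90 μL + 2050 μL = 2140 μL total → factor 2140/90 = 23.778
Step 2: 0.85 mL + 6.5 mL = 7.35 mL total → factor 7.35/0.85 = 8.6471
Step 3: 0.32 mL brought to 14.2 mL → factor 14.2/0.32 = 44.375
Step 4: 130 μL + 2900 μL = 3030 μL total → factor 3030/130 = 23.308
Step 5: 85 μL + 14 mL = 14085 μL total → factor 14085/85 = 165.71
Overall dilution factor = 23.778 × 8.6471 × 44.375 × 23.308 × 165.71 = 3.5238 × 10^7
Final = 4.00 mM / 3.5238 × 10^7 = 1.135 × 10^-7 mM = 0.114 nM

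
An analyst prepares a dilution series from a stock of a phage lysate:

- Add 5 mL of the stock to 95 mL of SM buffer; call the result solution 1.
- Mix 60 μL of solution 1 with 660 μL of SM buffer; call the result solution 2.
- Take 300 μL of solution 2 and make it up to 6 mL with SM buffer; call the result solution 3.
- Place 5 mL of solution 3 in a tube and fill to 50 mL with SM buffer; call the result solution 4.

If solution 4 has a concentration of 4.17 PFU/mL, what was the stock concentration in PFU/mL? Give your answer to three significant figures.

2.00 × 10^5 PFU/mL

Step 1: 5 mL + 95 mL = 100 mL total → factor 100/5 = 20
Step 2: 60 μL + 660 μL = 720 μL total → factor 720/60 = 12
Step 3: 300 μL brought to 6 mL → factor 6000/300 = 20
Step 4: 5 mL brought to 50 mL → factor 50/5 = 10
Overall dilution factor = 20 × 12 × 20 × 10 = 48000
Stock = 4.17 PFU/mL × 48000 = 2.00 × 10^5 PFU/mL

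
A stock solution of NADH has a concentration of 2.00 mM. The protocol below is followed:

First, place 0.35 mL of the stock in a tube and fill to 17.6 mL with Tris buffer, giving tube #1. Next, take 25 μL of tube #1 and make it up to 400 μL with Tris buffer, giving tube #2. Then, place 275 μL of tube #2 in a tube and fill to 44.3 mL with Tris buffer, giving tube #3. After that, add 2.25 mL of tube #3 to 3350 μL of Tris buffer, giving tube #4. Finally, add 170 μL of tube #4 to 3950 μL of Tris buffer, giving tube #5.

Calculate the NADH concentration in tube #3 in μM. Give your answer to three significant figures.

0.0154 μM

Step 1: 0.35 mL brought to 17.6 mL → factor 17.6/0.35 = 50.286
Step 2: 25 μL brought to 400 μL → factor 400/25 = 16
Step 3: 275 μL brought to 44.3 mL → factor 44300/275 = 161.09
Dilution factor through tube #3 = 50.286 × 16 × 161.09 = 1.2961 × 10^5
[tube #3] = 2.00 mM / 1.2961 × 10^5 = 1.543 × 10^-5 mM = 0.0154 μM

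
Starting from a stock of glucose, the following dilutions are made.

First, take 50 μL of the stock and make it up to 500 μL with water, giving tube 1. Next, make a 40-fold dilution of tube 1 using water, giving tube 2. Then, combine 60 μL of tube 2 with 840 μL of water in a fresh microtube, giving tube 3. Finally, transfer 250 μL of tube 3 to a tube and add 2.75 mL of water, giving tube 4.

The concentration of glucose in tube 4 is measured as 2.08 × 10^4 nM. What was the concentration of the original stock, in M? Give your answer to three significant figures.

1.50 M

Step 1: 50 μL brought to 500 μL → factor 500/50 = 10
Step 2: 40-fold → factor 40
Step 3: 60 μL + 840 μL = 900 μL total → factor 900/60 = 15
Step 4: 250 μL + 2.75 mL = 3000 μL total → factor 3000/250 = 12
Overall dilution factor = 10 × 40 × 15 × 12 = 72000
Stock = 2.08 × 10^4 nM × 72000 = 1.498 × 10^9 nM = 1.50 M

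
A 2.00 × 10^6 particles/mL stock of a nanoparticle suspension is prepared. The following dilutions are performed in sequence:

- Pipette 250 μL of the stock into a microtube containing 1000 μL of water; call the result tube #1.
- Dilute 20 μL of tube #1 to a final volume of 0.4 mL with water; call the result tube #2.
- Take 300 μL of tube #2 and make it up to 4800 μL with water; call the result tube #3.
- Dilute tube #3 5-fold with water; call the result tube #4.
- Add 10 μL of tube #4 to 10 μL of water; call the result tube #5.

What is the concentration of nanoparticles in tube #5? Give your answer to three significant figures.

125 particles/mL

Step 1: 250 μL + 1000 μL = 1250 μL total → factor 1250/250 = 5
Step 2: 20 μL brought to 0.4 mL → factor 400/20 = 20
Step 3: 300 μL brought to 4800 μL → factor 4800/300 = 16
Step 4: 5-fold → factor 5
Step 5: 10 μL + 10 μL = 20 μL total → factor 20/10 = 2
Overall dilution factor = 5 × 20 × 16 × 5 × 2 = 16000
Final = 2.00 × 10^6 particles/mL / 16000 = 125 particles/mL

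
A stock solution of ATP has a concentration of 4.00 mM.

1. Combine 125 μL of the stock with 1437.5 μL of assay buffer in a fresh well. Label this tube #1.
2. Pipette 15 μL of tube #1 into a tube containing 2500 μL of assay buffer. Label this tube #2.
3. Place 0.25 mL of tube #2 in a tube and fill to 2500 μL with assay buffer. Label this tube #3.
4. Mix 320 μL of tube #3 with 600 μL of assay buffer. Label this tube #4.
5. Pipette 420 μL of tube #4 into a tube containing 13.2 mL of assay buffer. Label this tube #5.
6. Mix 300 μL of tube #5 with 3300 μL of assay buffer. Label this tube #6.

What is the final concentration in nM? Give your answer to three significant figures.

Step 1: 125 μL + 1437.5 μL = 1562.5 μL total → factor 1562.5/125 = 12.5
Step 2: 15 μL + 2500 μL = 2515 μL total → factor 2515/15 = 167.67
Step 3: 0.25 mL brought to 2500 μL → factor 2.5/0.25 = 10
Step 4: 320 μL + 600 μL = 920 μL total → factor 920/320 = 2.875
Step 5: 420 μL + 13.2 mL = 13620 μL total → factor 13620/420 = 32.429
Step 6: 300 μL + 3300 μL = 3600 μL total → factor 3600/300 = 12
Overall dilution factor = 12.5 × 167.67 × 10 × 2.875 × 32.429 × 12 = 2.3448 × 10^7
Final = 4.00 mM / 2.3448 × 10^7 = 1.706 × 10^-7 mM = 0.171 nM

0.171 nM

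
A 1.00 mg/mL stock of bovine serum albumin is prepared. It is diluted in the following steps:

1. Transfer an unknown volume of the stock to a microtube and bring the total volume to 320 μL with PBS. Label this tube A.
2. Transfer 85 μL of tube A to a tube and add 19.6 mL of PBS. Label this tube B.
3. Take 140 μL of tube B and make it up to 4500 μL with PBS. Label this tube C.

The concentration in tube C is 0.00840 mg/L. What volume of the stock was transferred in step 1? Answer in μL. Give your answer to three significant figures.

20.0 μL

Step 1: v brought to 320 μL → factor = 320 μL/v
Step 2: 85 μL + 19.6 mL = 19685 μL total → factor 19685/85 = 231.59
Step 3: 140 μL brought to 4500 μL → factor 4500/140 = 32.143
Product of known-step factors = 7443.9
Overall factor = 1.00 mg/mL / (0.00840 mg/L) = 1.1905 × 10^5
Step-1 factor = 1.1905 × 10^5 / 7443.9 = 15.993
v = 320 μL / 15.993 = 20.0 μL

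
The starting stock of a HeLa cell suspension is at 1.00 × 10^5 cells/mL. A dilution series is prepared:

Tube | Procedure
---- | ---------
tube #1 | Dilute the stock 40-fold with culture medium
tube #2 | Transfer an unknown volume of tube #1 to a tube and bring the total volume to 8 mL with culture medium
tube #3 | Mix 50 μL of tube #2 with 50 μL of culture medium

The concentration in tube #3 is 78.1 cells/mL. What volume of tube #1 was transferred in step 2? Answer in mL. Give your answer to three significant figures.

Step 1: 40-fold → factor 40
Step 2: v brought to 8 mL → factor = 8 mL/v
Step 3: 50 μL + 50 μL = 100 μL total → factor 100/50 = 2
Product of known-step factors = 80
Overall factor = 1.00 × 10^5 cells/mL / (78.1 cells/mL) = 1280.4
Step-2 factor = 1280.4 / 80 = 16.005
v = 8 mL / 16.005 = 0.500 mL

0.500 mL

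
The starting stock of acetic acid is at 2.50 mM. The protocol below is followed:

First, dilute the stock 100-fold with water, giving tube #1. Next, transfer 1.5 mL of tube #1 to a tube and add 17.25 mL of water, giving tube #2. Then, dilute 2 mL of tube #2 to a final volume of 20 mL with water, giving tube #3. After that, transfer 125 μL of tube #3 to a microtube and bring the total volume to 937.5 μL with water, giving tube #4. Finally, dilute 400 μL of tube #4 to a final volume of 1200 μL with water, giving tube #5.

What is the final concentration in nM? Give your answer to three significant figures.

8.89 nM

Step 1: 100-fold → factor 100
Step 2: 1.5 mL + 17.25 mL = 18.75 mL total → factor 18.75/1.5 = 12.5
Step 3: 2 mL brought to 20 mL → factor 20/2 = 10
Step 4: 125 μL brought to 937.5 μL → factor 937.5/125 = 7.5
Step 5: 400 μL brought to 1200 μL → factor 1200/400 = 3
Overall dilution factor = 100 × 12.5 × 10 × 7.5 × 3 = 2.8125 × 10^5
Final = 2.50 mM / 2.8125 × 10^5 = 8.889 × 10^-6 mM = 8.89 nM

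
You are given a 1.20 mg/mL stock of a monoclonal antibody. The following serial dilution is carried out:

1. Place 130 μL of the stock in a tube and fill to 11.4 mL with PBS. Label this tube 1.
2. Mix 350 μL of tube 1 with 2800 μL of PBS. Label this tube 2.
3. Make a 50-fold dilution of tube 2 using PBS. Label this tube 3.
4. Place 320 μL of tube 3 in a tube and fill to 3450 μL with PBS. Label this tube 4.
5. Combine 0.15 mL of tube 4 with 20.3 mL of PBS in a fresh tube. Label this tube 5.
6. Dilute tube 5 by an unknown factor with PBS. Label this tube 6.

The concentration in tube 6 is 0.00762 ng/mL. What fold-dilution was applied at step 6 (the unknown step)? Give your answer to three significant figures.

Step 1: 130 μL brought to 11.4 mL → factor 11400/130 = 87.692
Step 2: 350 μL + 2800 μL = 3150 μL total → factor 3150/350 = 9
Step 3: 50-fold → factor 50
Step 4: 320 μL brought to 3450 μL → factor 3450/320 = 10.781
Step 5: 0.15 mL + 20.3 mL = 20.45 mL total → factor 20.45/0.15 = 136.33
Step 6: unknown factor x
Product of known-step factors = 5.8002 × 10^7
Overall factor = 1.20 mg/mL / (0.00762 ng/mL) = 1.5748 × 10^8
x = 1.5748 × 10^8 / 5.8002 × 10^7 = 2.72

2.72-fold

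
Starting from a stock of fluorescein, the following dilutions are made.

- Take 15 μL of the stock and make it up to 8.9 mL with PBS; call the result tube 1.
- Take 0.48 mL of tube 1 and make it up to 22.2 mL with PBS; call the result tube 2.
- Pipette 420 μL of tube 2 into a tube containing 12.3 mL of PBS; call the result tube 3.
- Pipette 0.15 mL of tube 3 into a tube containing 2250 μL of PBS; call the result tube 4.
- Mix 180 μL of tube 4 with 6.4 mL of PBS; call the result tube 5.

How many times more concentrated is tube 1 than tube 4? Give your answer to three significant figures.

2.24 × 10^4

Step 1: 15 μL brought to 8.9 mL → factor 8900/15 = 593.33
Step 2: 0.48 mL brought to 22.2 mL → factor 22.2/0.48 = 46.25
Step 3: 420 μL + 12.3 mL = 12720 μL total → factor 12720/420 = 30.286
Step 4: 0.15 mL + 2250 μL = 2.4 mL total → factor 2.4/0.15 = 16
Dilution factor to tube 1 = 593.33; to tube 4 = 1.3297 × 10^7
[tube 1]/[tube 4] = (factor to tube 4)/(factor to tube 1) = 1.3297 × 10^7/593.33 = 2.24 × 10^4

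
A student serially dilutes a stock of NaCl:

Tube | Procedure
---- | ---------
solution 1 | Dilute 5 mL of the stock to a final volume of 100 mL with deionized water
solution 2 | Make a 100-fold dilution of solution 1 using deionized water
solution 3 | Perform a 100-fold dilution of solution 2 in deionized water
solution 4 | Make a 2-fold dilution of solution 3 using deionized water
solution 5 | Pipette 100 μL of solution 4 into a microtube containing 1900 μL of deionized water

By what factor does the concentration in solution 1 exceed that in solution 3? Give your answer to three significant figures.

Step 1: 5 mL brought to 100 mL → factor 100/5 = 20
Step 2: 100-fold → factor 100
Step 3: 100-fold → factor 100
Dilution factor to solution 1 = 20; to solution 3 = 2 × 10^5
[solution 1]/[solution 3] = (factor to solution 3)/(factor to solution 1) = 2 × 10^5/20 = 1.00 × 10^4

1.00 × 10^4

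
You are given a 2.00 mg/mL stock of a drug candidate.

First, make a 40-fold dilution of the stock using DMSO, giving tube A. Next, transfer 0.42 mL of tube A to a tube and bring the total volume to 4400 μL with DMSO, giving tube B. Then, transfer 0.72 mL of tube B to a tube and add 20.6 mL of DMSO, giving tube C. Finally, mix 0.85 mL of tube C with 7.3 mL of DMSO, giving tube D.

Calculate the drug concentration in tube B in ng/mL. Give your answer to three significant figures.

Step 1: 40-fold → factor 40
Step 2: 0.42 mL brought to 4400 μL → factor 4.4/0.42 = 10.476
Dilution factor through tube B = 40 × 10.476 = 419.05
[tube B] = 2.00 mg/mL / 419.05 = 0.004773 mg/mL = 4.77 × 10^3 ng/mL

4.77 × 10^3 ng/mL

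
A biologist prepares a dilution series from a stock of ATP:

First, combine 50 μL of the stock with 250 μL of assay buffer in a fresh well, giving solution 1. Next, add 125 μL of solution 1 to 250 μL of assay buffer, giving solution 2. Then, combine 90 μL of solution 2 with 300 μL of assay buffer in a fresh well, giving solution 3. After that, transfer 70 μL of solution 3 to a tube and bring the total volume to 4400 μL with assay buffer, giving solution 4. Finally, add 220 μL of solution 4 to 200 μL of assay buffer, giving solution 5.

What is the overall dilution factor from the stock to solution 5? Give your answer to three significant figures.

9.36 × 10^3

Step 1: 50 μL + 250 μL = 300 μL total → factor 300/50 = 6
Step 2: 125 μL + 250 μL = 375 μL total → factor 375/125 = 3
Step 3: 90 μL + 300 μL = 390 μL total → factor 390/90 = 4.3333
Step 4: 70 μL brought to 4400 μL → factor 4400/70 = 62.857
Step 5: 220 μL + 200 μL = 420 μL total → factor 420/220 = 1.9091
Overall dilution factor = 6 × 3 × 4.3333 × 62.857 × 1.9091 = 9360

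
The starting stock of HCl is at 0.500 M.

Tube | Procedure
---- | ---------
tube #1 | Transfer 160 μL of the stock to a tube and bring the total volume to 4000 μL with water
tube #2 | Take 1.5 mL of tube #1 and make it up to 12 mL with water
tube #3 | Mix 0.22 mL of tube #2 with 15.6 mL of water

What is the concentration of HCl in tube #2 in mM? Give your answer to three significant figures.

2.50 mM

Step 1: 160 μL brought to 4000 μL → factor 4000/160 = 25
Step 2: 1.5 mL brought to 12 mL → factor 12/1.5 = 8
Dilution factor through tube #2 = 25 × 8 = 200
[tube #2] = 0.500 M / 200 = 0.002500 M = 2.50 mM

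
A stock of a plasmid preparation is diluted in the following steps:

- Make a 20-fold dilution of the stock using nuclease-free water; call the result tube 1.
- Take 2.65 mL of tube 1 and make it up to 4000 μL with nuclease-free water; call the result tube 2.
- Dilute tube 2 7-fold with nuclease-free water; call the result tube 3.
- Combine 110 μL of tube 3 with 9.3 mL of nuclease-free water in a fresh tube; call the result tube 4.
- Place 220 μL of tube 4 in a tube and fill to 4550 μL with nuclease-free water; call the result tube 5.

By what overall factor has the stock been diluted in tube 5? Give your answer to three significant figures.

3.74 × 10^5

Step 1: 20-fold → factor 20
Step 2: 2.65 mL brought to 4000 μL → factor 4/2.65 = 1.5094
Step 3: 7-fold → factor 7
Step 4: 110 μL + 9.3 mL = 9410 μL total → factor 9410/110 = 85.545
Step 5: 220 μL brought to 4550 μL → factor 4550/220 = 20.682
Overall dilution factor = 20 × 1.5094 × 7 × 85.545 × 20.682 = 3.7388 × 10^5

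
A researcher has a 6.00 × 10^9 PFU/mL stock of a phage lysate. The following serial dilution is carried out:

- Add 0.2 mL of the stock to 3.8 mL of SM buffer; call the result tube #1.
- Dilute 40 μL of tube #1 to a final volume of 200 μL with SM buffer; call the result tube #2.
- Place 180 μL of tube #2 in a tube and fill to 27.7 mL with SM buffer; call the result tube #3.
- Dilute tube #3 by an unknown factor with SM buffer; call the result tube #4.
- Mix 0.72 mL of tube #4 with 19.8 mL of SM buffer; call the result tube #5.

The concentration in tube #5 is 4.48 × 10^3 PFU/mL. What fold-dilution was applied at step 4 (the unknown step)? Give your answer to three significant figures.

Step 1: 0.2 mL + 3.8 mL = 4 mL total → factor 4/0.2 = 20
Step 2: 40 μL brought to 200 μL → factor 200/40 = 5
Step 3: 180 μL brought to 27.7 mL → factor 27700/180 = 153.89
Step 4: unknown factor x
Step 5: 0.72 mL + 19.8 mL = 20.52 mL total → factor 20.52/0.72 = 28.5
Product of known-step factors = 4.3858 × 10^5
Overall factor = 6.00 × 10^9 PFU/mL / (4.48 × 10^3 PFU/mL) = 1.3393 × 10^6
x = 1.3393 × 10^6 / 4.3858 × 10^5 = 3.05

3.05-fold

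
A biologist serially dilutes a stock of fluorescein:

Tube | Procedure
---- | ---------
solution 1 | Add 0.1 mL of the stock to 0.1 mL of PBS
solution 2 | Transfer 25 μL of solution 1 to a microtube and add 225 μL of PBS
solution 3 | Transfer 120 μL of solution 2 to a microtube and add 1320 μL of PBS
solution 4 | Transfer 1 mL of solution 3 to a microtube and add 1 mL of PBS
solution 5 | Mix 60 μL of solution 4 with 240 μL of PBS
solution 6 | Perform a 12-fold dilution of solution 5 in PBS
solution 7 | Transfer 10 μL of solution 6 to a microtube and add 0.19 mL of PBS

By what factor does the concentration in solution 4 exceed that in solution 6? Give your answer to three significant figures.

Step 1: 0.1 mL + 0.1 mL = 0.2 mL total → factor 0.2/0.1 = 2
Step 2: 25 μL + 225 μL = 250 μL total → factor 250/25 = 10
Step 3: 120 μL + 1320 μL = 1440 μL total → factor 1440/120 = 12
Step 4: 1 mL + 1 mL = 2 mL total → factor 2/1 = 2
Step 5: 60 μL + 240 μL = 300 μL total → factor 300/60 = 5
Step 6: 12-fold → factor 12
Dilution factor to solution 4 = 480; to solution 6 = 28800
[solution 4]/[solution 6] = (factor to solution 6)/(factor to solution 4) = 28800/480 = 60.0

60.0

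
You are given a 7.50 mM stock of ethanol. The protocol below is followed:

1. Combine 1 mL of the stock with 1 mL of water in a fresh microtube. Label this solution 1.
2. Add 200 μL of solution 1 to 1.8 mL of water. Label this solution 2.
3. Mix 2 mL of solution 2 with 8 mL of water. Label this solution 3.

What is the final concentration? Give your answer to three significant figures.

0.0750 mM

Step 1: 1 mL + 1 mL = 2 mL total → factor 2/1 = 2
Step 2: 200 μL + 1.8 mL = 2000 μL total → factor 2000/200 = 10
Step 3: 2 mL + 8 mL = 10 mL total → factor 10/2 = 5
Overall dilution factor = 2 × 10 × 5 = 100
Final = 7.50 mM / 100 = 0.0750 mM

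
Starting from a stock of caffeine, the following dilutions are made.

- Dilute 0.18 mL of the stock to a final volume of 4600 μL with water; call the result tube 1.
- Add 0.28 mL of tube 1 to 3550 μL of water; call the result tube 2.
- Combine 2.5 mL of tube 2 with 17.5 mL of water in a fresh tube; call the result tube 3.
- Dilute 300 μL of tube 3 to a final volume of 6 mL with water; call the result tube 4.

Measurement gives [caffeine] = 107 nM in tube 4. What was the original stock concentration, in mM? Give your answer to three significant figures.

Step 1: 0.18 mL brought to 4600 μL → factor 4.6/0.18 = 25.556
Step 2: 0.28 mL + 3550 μL = 3.83 mL total → factor 3.83/0.28 = 13.679
Step 3: 2.5 mL + 17.5 mL = 20 mL total → factor 20/2.5 = 8
Step 4: 300 μL brought to 6 mL → factor 6000/300 = 20
Overall dilution factor = 25.556 × 13.679 × 8 × 20 = 55930
Stock = 107 nM × 55930 = 5.985 × 10^6 nM = 5.98 mM

5.98 mM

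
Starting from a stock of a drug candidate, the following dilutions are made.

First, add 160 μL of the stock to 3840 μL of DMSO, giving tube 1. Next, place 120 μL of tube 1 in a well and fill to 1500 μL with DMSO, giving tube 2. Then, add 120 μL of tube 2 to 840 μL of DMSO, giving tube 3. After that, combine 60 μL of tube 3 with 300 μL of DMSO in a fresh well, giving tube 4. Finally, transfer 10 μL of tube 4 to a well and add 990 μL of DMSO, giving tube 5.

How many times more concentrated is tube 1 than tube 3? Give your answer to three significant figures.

Step 1: 160 μL + 3840 μL = 4000 μL total → factor 4000/160 = 25
Step 2: 120 μL brought to 1500 μL → factor 1500/120 = 12.5
Step 3: 120 μL + 840 μL = 960 μL total → factor 960/120 = 8
Dilution factor to tube 1 = 25; to tube 3 = 2500
[tube 1]/[tube 3] = (factor to tube 3)/(factor to tube 1) = 2500/25 = 100

100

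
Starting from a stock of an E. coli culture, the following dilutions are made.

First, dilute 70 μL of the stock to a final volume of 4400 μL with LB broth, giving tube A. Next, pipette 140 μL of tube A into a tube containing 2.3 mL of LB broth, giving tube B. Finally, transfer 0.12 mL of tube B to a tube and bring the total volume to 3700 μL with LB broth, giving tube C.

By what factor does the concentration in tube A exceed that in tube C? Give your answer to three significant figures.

Step 1: 70 μL brought to 4400 μL → factor 4400/70 = 62.857
Step 2: 140 μL + 2.3 mL = 2440 μL total → factor 2440/140 = 17.429
Step 3: 0.12 mL brought to 3700 μL → factor 3.7/0.12 = 30.833
Dilution factor to tube A = 62.857; to tube C = 33778
[tube A]/[tube C] = (factor to tube C)/(factor to tube A) = 33778/62.857 = 537

537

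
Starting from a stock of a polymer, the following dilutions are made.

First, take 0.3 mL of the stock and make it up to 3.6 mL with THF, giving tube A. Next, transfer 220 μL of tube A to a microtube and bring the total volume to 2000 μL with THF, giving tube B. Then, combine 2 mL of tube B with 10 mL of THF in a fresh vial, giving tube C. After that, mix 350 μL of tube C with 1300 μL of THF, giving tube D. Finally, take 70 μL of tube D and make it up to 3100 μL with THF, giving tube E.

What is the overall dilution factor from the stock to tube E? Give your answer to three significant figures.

Step 1: 0.3 mL brought to 3.6 mL → factor 3.6/0.3 = 12
Step 2: 220 μL brought to 2000 μL → factor 2000/220 = 9.0909
Step 3: 2 mL + 10 mL = 12 mL total → factor 12/2 = 6
Step 4: 350 μL + 1300 μL = 1650 μL total → factor 1650/350 = 4.7143
Step 5: 70 μL brought to 3100 μL → factor 3100/70 = 44.286
Overall dilution factor = 12 × 9.0909 × 6 × 4.7143 × 44.286 = 1.3665 × 10^5

1.37 × 10^5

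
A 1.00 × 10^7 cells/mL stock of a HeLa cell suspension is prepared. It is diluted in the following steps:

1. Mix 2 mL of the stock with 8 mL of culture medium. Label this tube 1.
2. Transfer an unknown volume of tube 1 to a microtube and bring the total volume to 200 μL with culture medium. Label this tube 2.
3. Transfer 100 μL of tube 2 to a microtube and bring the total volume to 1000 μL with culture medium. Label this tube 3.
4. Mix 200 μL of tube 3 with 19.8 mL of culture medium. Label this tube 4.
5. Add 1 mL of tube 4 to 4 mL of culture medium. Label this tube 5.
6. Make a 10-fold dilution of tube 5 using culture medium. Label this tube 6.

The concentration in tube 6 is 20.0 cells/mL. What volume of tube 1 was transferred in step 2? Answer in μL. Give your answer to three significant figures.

100 μL

Step 1: 2 mL + 8 mL = 10 mL total → factor 10/2 = 5
Step 2: v brought to 200 μL → factor = 200 μL/v
Step 3: 100 μL brought to 1000 μL → factor 1000/100 = 10
Step 4: 200 μL + 19.8 mL = 20000 μL total → factor 20000/200 = 100
Step 5: 1 mL + 4 mL = 5 mL total → factor 5/1 = 5
Step 6: 10-fold → factor 10
Product of known-step factors = 2.5 × 10^5
Overall factor = 1.00 × 10^7 cells/mL / (20.0 cells/mL) = 5 × 10^5
Step-2 factor = 5 × 10^5 / 2.5 × 10^5 = 2
v = 200 μL / 2 = 100 μL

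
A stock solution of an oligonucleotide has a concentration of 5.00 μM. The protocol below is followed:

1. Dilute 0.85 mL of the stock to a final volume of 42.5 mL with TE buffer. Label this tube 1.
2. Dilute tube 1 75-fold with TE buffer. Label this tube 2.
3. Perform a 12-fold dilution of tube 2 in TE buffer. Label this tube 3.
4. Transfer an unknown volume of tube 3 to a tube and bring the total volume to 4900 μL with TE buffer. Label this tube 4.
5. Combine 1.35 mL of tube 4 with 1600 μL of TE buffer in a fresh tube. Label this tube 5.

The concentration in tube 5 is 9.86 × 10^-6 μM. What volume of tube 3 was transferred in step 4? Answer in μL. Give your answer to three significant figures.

950 μL

Step 1: 0.85 mL brought to 42.5 mL → factor 42.5/0.85 = 50
Step 2: 75-fold → factor 75
Step 3: 12-fold → factor 12
Step 4: v brought to 4900 μL → factor = 4900 μL/v
Step 5: 1.35 mL + 1600 μL = 2.95 mL total → factor 2.95/1.35 = 2.1852
Product of known-step factors = 98333
Overall factor = 5.00 μM / (9.86 × 10^-6 μM) = 5.071 × 10^5
Step-4 factor = 5.071 × 10^5 / 98333 = 5.1569
v = 4900 μL / 5.1569 = 950 μL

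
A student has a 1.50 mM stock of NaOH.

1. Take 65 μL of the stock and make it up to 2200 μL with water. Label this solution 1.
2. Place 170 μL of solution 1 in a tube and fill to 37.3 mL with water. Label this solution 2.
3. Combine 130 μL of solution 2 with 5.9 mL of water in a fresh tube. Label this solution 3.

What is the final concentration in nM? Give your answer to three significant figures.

Step 1: 65 μL brought to 2200 μL → factor 2200/65 = 33.846
Step 2: 170 μL brought to 37.3 mL → factor 37300/170 = 219.41
Step 3: 130 μL + 5.9 mL = 6030 μL total → factor 6030/130 = 46.385
Overall dilution factor = 33.846 × 219.41 × 46.385 = 3.4446 × 10^5
Final = 1.50 mM / 3.4446 × 10^5 = 4.355 × 10^-6 mM = 4.35 nM

4.35 nM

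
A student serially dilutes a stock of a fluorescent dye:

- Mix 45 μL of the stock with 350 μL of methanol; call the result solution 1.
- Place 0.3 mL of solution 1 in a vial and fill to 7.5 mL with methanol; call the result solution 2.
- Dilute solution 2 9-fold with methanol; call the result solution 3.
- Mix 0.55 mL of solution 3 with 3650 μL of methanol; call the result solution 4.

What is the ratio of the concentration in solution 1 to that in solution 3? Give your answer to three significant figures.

Step 1: 45 μL + 350 μL = 395 μL total → factor 395/45 = 8.7778
Step 2: 0.3 mL brought to 7.5 mL → factor 7.5/0.3 = 25
Step 3: 9-fold → factor 9
Dilution factor to solution 1 = 8.7778; to solution 3 = 1975
[solution 1]/[solution 3] = (factor to solution 3)/(factor to solution 1) = 1975/8.7778 = 225

225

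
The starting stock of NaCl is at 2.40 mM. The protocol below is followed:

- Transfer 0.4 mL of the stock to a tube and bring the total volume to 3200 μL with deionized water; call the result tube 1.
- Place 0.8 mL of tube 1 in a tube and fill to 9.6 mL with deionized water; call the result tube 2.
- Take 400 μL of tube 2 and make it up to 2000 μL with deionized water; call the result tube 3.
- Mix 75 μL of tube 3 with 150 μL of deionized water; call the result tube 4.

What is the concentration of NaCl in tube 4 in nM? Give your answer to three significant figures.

Step 1: 0.4 mL brought to 3200 μL → factor 3.2/0.4 = 8
Step 2: 0.8 mL brought to 9.6 mL → factor 9.6/0.8 = 12
Step 3: 400 μL brought to 2000 μL → factor 2000/400 = 5
Step 4: 75 μL + 150 μL = 225 μL total → factor 225/75 = 3
Overall dilution factor = 8 × 12 × 5 × 3 = 1440
Final = 2.40 mM / 1440 = 0.001667 mM = 1.67 × 10^3 nM

1.67 × 10^3 nM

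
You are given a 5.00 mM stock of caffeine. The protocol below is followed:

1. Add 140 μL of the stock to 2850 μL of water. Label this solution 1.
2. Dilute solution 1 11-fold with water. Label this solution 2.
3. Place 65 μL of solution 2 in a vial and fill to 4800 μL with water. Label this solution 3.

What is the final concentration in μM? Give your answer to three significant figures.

0.288 μM

Step 1: 140 μL + 2850 μL = 2990 μL total → factor 2990/140 = 21.357
Step 2: 11-fold → factor 11
Step 3: 65 μL brought to 4800 μL → factor 4800/65 = 73.846
Overall dilution factor = 21.357 × 11 × 73.846 = 17349
Final = 5.00 mM / 17349 = 0.0002882 mM = 0.288 μM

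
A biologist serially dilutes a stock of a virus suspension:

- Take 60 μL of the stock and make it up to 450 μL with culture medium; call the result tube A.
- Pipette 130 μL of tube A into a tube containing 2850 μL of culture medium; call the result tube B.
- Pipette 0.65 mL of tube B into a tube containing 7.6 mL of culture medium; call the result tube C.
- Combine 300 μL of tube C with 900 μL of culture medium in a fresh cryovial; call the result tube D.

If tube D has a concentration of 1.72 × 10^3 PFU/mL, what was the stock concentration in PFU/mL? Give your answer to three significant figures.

1.50 × 10^7 PFU/mL

Step 1: 60 μL brought to 450 μL → factor 450/60 = 7.5
Step 2: 130 μL + 2850 μL = 2980 μL total → factor 2980/130 = 22.923
Step 3: 0.65 mL + 7.6 mL = 8.25 mL total → factor 8.25/0.65 = 12.692
Step 4: 300 μL + 900 μL = 1200 μL total → factor 1200/300 = 4
Overall dilution factor = 7.5 × 22.923 × 12.692 × 4 = 8728.4
Stock = 1.72 × 10^3 PFU/mL × 8728.4 = 1.50 × 10^7 PFU/mL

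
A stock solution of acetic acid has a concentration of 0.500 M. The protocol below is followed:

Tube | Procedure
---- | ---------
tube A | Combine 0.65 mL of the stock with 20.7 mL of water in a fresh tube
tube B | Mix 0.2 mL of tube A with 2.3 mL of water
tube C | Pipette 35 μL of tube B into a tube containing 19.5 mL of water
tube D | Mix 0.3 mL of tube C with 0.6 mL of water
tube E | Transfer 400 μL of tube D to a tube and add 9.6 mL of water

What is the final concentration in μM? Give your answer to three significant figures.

0.0291 μM

Step 1: 0.65 mL + 20.7 mL = 21.35 mL total → factor 21.35/0.65 = 32.846
Step 2: 0.2 mL + 2.3 mL = 2.5 mL total → factor 2.5/0.2 = 12.5
Step 3: 35 μL + 19.5 mL = 19535 μL total → factor 19535/35 = 558.14
Step 4: 0.3 mL + 0.6 mL = 0.9 mL total → factor 0.9/0.3 = 3
Step 5: 400 μL + 9.6 mL = 10000 μL total → factor 10000/400 = 25
Overall dilution factor = 32.846 × 12.5 × 558.14 × 3 × 25 = 1.7187 × 10^7
Final = 0.500 M / 1.7187 × 10^7 = 2.909 × 10^-8 M = 0.0291 μM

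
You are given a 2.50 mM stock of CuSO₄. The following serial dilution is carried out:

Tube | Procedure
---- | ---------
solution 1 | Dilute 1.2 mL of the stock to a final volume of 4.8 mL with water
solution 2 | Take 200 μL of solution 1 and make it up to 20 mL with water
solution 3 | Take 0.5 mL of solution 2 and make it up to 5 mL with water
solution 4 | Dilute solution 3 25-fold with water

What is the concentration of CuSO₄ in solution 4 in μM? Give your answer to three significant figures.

Step 1: 1.2 mL brought to 4.8 mL → factor 4.8/1.2 = 4
Step 2: 200 μL brought to 20 mL → factor 20000/200 = 100
Step 3: 0.5 mL brought to 5 mL → factor 5/0.5 = 10
Step 4: 25-fold → factor 25
Overall dilution factor = 4 × 100 × 10 × 25 = 1 × 10^5
Final = 2.50 mM / 1 × 10^5 = 2.500 × 10^-5 mM = 0.0250 μM

0.0250 μM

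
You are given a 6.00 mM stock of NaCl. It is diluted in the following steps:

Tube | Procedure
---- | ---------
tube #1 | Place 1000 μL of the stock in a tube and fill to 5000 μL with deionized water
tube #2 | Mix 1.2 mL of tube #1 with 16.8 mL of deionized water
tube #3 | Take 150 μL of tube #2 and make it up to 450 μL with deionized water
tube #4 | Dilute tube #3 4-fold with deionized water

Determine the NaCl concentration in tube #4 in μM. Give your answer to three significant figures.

6.67 μM

Step 1: 1000 μL brought to 5000 μL → factor 5000/1000 = 5
Step 2: 1.2 mL + 16.8 mL = 18 mL total → factor 18/1.2 = 15
Step 3: 150 μL brought to 450 μL → factor 450/150 = 3
Step 4: 4-fold → factor 4
Overall dilution factor = 5 × 15 × 3 × 4 = 900
Final = 6.00 mM / 900 = 0.006667 mM = 6.67 μM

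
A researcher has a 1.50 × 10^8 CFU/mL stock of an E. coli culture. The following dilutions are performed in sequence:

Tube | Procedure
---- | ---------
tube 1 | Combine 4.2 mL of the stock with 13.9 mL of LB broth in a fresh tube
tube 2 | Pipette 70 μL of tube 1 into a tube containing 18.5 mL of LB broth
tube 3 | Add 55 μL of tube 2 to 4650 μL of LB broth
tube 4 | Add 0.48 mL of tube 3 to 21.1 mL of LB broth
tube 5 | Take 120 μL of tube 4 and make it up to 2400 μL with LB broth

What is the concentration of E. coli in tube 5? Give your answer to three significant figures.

1.71 CFU/mL

Step 1: 4.2 mL + 13.9 mL = 18.1 mL total → factor 18.1/4.2 = 4.3095
Step 2: 70 μL + 18.5 mL = 18570 μL total → factor 18570/70 = 265.29
Step 3: 55 μL + 4650 μL = 4705 μL total → factor 4705/55 = 85.545
Step 4: 0.48 mL + 21.1 mL = 21.58 mL total → factor 21.58/0.48 = 44.958
Step 5: 120 μL brought to 2400 μL → factor 2400/120 = 20
Overall dilution factor = 4.3095 × 265.29 × 85.545 × 44.958 × 20 = 8.7939 × 10^7
Final = 1.50 × 10^8 CFU/mL / 8.7939 × 10^7 = 1.71 CFU/mL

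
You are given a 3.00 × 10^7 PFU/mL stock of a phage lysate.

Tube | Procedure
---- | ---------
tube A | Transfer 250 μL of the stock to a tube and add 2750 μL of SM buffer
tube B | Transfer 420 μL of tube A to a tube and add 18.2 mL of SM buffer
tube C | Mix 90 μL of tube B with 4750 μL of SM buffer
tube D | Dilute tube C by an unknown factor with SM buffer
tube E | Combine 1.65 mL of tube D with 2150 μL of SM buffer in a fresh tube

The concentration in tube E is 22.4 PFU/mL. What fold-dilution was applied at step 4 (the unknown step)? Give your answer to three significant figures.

Step 1: 250 μL + 2750 μL = 3000 μL total → factor 3000/250 = 12
Step 2: 420 μL + 18.2 mL = 18620 μL total → factor 18620/420 = 44.333
Step 3: 90 μL + 4750 μL = 4840 μL total → factor 4840/90 = 53.778
Step 4: unknown factor x
Step 5: 1.65 mL + 2150 μL = 3.8 mL total → factor 3.8/1.65 = 2.303
Product of known-step factors = 65889
Overall factor = 3.00 × 10^7 PFU/mL / (22.4 PFU/mL) = 1.3393 × 10^6
x = 1.3393 × 10^6 / 65889 = 20.3

20.3-fold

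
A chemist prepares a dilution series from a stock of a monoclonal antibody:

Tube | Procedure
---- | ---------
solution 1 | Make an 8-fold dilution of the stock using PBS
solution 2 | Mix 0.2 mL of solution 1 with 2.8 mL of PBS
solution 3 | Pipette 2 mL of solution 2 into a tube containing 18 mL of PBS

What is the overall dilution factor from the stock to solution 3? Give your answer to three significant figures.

Step 1: 8-fold → factor 8
Step 2: 0.2 mL + 2.8 mL = 3 mL total → factor 3/0.2 = 15
Step 3: 2 mL + 18 mL = 20 mL total → factor 20/2 = 10
Overall dilution factor = 8 × 15 × 10 = 1200

1.20 × 10^3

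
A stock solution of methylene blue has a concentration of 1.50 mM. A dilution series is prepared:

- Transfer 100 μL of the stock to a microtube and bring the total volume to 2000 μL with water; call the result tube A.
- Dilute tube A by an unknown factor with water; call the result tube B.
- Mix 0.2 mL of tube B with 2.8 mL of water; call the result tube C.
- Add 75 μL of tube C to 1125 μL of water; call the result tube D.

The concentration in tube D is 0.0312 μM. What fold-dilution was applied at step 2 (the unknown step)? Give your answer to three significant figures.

Step 1: 100 μL brought to 2000 μL → factor 2000/100 = 20
Step 2: unknown factor x
Step 3: 0.2 mL + 2.8 mL = 3 mL total → factor 3/0.2 = 15
Step 4: 75 μL + 1125 μL = 1200 μL total → factor 1200/75 = 16
Product of known-step factors = 4800
Overall factor = 1.50 mM / (0.0312 μM) = 48077
x = 48077 / 4800 = 10.0

10.0-fold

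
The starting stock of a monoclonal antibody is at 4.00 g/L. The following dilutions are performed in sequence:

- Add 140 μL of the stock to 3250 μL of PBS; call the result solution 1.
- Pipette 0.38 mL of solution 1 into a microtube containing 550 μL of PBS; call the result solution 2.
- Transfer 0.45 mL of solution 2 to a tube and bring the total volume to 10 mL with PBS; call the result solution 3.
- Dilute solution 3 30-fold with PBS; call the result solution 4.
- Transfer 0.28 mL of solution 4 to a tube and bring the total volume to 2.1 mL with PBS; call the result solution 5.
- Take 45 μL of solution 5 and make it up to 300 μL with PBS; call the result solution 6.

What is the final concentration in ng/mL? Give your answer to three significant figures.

2.02 ng/mL

Step 1: 140 μL + 3250 μL = 3390 μL total → factor 3390/140 = 24.214
Step 2: 0.38 mL + 550 μL = 0.93 mL total → factor 0.93/0.38 = 2.4474
Step 3: 0.45 mL brought to 10 mL → factor 10/0.45 = 22.222
Step 4: 30-fold → factor 30
Step 5: 0.28 mL brought to 2.1 mL → factor 2.1/0.28 = 7.5
Step 6: 45 μL brought to 300 μL → factor 300/45 = 6.6667
Overall dilution factor = 24.214 × 2.4474 × 22.222 × 30 × 7.5 × 6.6667 = 1.9754 × 10^6
Final = 4.00 g/L / 1.9754 × 10^6 = 2.025 × 10^-6 g/L = 2.02 ng/mL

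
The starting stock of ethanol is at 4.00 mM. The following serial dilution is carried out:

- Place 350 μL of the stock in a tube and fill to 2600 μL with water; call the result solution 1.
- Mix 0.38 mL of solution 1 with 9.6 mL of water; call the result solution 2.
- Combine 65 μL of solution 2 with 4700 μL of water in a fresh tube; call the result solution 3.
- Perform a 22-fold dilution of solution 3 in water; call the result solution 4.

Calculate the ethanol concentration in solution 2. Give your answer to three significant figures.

Step 1: 350 μL brought to 2600 μL → factor 2600/350 = 7.4286
Step 2: 0.38 mL + 9.6 mL = 9.98 mL total → factor 9.98/0.38 = 26.263
Dilution factor through solution 2 = 7.4286 × 26.263 = 195.1
[solution 2] = 4.00 mM / 195.1 = 0.0205 mM

0.0205 mM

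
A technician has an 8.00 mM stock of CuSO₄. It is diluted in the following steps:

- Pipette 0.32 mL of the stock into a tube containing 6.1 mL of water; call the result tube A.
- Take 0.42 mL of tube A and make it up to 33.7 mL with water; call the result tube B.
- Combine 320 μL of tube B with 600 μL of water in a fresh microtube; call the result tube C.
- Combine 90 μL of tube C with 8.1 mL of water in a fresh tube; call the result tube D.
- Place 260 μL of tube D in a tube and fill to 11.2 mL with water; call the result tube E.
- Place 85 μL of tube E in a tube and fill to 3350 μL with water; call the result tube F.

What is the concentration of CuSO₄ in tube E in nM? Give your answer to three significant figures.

0.441 nM

Step 1: 0.32 mL + 6.1 mL = 6.42 mL total → factor 6.42/0.32 = 20.062
Step 2: 0.42 mL brought to 33.7 mL → factor 33.7/0.42 = 80.238
Step 3: 320 μL + 600 μL = 920 μL total → factor 920/320 = 2.875
Step 4: 90 μL + 8.1 mL = 8190 μL total → factor 8190/90 = 91
Step 5: 260 μL brought to 11.2 mL → factor 11200/260 = 43.077
Dilution factor through tube E = 20.062 × 80.238 × 2.875 × 91 × 43.077 = 1.8142 × 10^7
[tube E] = 8.00 mM / 1.8142 × 10^7 = 4.410 × 10^-7 mM = 0.441 nM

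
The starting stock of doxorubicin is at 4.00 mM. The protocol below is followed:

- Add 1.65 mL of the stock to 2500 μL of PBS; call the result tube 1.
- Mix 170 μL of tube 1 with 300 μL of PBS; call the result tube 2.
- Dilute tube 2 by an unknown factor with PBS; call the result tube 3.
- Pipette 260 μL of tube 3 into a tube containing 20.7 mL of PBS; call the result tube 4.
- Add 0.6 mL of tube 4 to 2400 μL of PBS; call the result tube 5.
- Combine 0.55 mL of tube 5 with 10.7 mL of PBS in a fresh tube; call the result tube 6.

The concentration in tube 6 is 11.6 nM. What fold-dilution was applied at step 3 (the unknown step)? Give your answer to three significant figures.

6.01-fold

Step 1: 1.65 mL + 2500 μL = 4.15 mL total → factor 4.15/1.65 = 2.5152
Step 2: 170 μL + 300 μL = 470 μL total → factor 470/170 = 2.7647
Step 3: unknown factor x
Step 4: 260 μL + 20.7 mL = 20960 μL total → factor 20960/260 = 80.615
Step 5: 0.6 mL + 2400 μL = 3 mL total → factor 3/0.6 = 5
Step 6: 0.55 mL + 10.7 mL = 11.25 mL total → factor 11.25/0.55 = 20.455
Product of known-step factors = 57331
Overall factor = 4.00 mM / (11.6 nM) = 3.4483 × 10^5
x = 3.4483 × 10^5 / 57331 = 6.01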